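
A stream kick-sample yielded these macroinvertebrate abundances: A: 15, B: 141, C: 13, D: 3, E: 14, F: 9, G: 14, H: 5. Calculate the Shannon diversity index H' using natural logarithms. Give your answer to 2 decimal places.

Total N = 15+141+13+3+14+9+14+5 = 214, so the proportions are 0.0701, 0.6589, 0.0607, 0.014, 0.0654, 0.0421, 0.0654, 0.0234 (working shown to 4 dp, full precision carried).
Each pᵢ ln pᵢ term: 0.0701×(-2.6579)=-0.1863, 0.6589×(-0.4172)=-0.2749, 0.0607×(-2.8010)=-0.1702, 0.014×(-4.2674)=-0.0598, 0.0654×(-2.7269)=-0.1784, 0.0421×(-3.1688)=-0.1333, 0.0654×(-2.7269)=-0.1784, 0.0234×(-3.7565)=-0.0878.
Sum = -1.2690, so H' = 1.27.

1.27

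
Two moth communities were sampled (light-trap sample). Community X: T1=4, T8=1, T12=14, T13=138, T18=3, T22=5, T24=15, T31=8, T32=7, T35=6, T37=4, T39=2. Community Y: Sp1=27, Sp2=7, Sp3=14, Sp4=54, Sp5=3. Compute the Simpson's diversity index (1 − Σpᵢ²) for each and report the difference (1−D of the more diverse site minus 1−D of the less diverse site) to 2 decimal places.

0.11

Community X: N=207, proportions 0.01932, 0.00483, 0.06763, 0.66667, 0.01449, 0.02415, 0.07246, 0.03865, 0.03382, 0.02899, 0.01932, 0.00966, giving 1−D = 0.54060 (working shown to 5 dp, full precision carried).
Community Y: N=105, proportions 0.25714, 0.06667, 0.13333, 0.51429, 0.02857, giving 1−D = 0.64635.
Difference = |0.54060 − 0.64635| = 0.10575, i.e. 0.11 to 2 decimal places.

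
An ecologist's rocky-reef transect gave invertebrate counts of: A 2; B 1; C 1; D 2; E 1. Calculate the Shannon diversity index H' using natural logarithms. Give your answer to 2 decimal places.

1.55

Total N = 2+1+1+2+1 = 7, so the proportions are 0.2857, 0.1429, 0.1429, 0.2857, 0.1429 (working shown to 4 dp, full precision carried).
Each pᵢ ln pᵢ term: 0.2857×(-1.2528)=-0.3579, 0.1429×(-1.9459)=-0.2780, 0.1429×(-1.9459)=-0.2780, 0.2857×(-1.2528)=-0.3579, 0.1429×(-1.9459)=-0.2780.
Sum = -1.5498, so H' = 1.55.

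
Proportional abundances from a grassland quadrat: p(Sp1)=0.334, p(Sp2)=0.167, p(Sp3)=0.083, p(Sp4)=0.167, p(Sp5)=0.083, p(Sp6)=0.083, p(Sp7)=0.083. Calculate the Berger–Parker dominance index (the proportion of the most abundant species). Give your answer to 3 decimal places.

The largest proportion is 0.334, i.e. d = 0.334 to 3 decimal places.

0.334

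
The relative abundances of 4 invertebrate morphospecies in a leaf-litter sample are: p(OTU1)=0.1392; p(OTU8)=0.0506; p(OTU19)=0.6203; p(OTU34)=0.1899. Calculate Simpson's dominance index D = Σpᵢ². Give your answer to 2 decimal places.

D = 0.1392² + 0.0506² + 0.6203² + 0.1899² = 0.0194 + 0.0026 + 0.3848 + 0.0361 = 0.4428 (working shown to 4 dp, full precision carried).
To 2 decimal places, D = 0.44.

0.44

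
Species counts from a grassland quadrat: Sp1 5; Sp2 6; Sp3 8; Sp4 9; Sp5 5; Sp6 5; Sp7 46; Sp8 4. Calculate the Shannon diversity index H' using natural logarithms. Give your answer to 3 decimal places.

Total N = 5+6+8+9+5+5+46+4 = 88, so the proportions are 0.05682, 0.06818, 0.09091, 0.10227, 0.05682, 0.05682, 0.52273, 0.04545 (working shown to 5 dp, full precision carried).
Each pᵢ ln pᵢ term: 0.05682×(-2.86790)=-0.16295, 0.06818×(-2.68558)=-0.18311, 0.09091×(-2.39790)=-0.21799, 0.10227×(-2.28011)=-0.23319, 0.05682×(-2.86790)=-0.16295, 0.05682×(-2.86790)=-0.16295, 0.52273×(-0.64870)=-0.33909, 0.04545×(-3.09104)=-0.14050.
Sum = -1.60273, so H' = 1.603.

1.603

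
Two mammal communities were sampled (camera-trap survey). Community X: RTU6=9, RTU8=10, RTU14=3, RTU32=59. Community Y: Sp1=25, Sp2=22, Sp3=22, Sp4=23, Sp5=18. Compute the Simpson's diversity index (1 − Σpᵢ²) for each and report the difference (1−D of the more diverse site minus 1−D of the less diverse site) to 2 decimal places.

0.36

Community X: N=81, proportions 0.1111, 0.1235, 0.037, 0.7284, giving 1−D = 0.4405 (working shown to 4 dp, full precision carried).
Community Y: N=110, proportions 0.2273, 0.2, 0.2, 0.2091, 0.1636, giving 1−D = 0.7979.
Difference = |0.4405 − 0.7979| = 0.3574, i.e. 0.36 to 2 decimal places.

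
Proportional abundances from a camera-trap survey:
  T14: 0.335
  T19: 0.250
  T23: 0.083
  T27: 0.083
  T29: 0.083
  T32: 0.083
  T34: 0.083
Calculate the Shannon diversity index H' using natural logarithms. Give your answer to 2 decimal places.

Each pᵢ ln pᵢ term (working shown to 4 dp, full precision carried): 0.335×(-1.0936)=-0.3664, 0.25×(-1.3863)=-0.3466, 0.083×(-2.4889)=-0.2066, 0.083×(-2.4889)=-0.2066, 0.083×(-2.4889)=-0.2066, 0.083×(-2.4889)=-0.2066, 0.083×(-2.4889)=-0.2066.
Sum = -1.7458, so H' = 1.75.

1.75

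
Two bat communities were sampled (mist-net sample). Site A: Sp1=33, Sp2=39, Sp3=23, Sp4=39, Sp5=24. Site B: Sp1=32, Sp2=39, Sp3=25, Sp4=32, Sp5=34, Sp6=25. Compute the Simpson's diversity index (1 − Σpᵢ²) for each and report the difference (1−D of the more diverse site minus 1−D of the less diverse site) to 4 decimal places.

Site A: N=158, proportions 0.208861, 0.246835, 0.14557, 0.246835, 0.151899, giving 1−D = 0.790258 (working shown to 6 dp, full precision carried).
Site B: N=187, proportions 0.171123, 0.208556, 0.13369, 0.171123, 0.181818, 0.13369, giving 1−D = 0.829134.
Difference = |0.790258 − 0.829134| = 0.038876, i.e. 0.0389 to 4 decimal places.

0.0389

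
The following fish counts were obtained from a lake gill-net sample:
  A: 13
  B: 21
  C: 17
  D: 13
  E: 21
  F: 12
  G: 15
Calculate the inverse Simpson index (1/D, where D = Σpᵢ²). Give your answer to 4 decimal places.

Total N = 13+21+17+13+21+12+15 = 112, so the proportions are 0.11607143, 0.1875, 0.15178571, 0.11607143, 0.1875, 0.10714286, 0.13392857 (working shown to 8 dp, full precision carried).
D = 0.11607143² + 0.1875² + 0.15178571² + 0.11607143² + 0.1875² + 0.10714286² + 0.13392857² = 0.01347258 + 0.03515625 + 0.02303890 + 0.01347258 + 0.03515625 + 0.01147959 + 0.01793686 = 0.14971301.
So 1/D = 6.679446, i.e. 6.6794 to 4 decimal places.

6.6794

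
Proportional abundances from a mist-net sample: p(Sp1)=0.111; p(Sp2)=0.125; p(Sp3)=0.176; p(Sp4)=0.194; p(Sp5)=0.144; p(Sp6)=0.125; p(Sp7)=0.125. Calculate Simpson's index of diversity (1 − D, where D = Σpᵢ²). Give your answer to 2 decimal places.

D = 0.111² + 0.125² + 0.176² + 0.194² + 0.144² + 0.125² + 0.125² = 0.0123 + 0.0156 + 0.0310 + 0.0376 + 0.0207 + 0.0156 + 0.0156 = 0.1485 (working shown to 4 dp, full precision carried).
So 1 − D = 0.8515, i.e. 0.85 to 2 decimal places.

0.85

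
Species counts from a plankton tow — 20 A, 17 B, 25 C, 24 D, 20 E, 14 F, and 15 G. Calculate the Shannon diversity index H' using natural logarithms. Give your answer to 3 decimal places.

1.925

Total N = 20+17+25+24+20+14+15 = 135, so the proportions are 0.14815, 0.12593, 0.18519, 0.17778, 0.14815, 0.1037, 0.11111 (working shown to 5 dp, full precision carried).
Each pᵢ ln pᵢ term: 0.14815×(-1.90954)=-0.28290, 0.12593×(-2.07206)=-0.26093, 0.18519×(-1.68640)=-0.31230, 0.17778×(-1.72722)=-0.30706, 0.14815×(-1.90954)=-0.28290, 0.1037×(-2.26622)=-0.23502, 0.11111×(-2.19722)=-0.24414.
Sum = -1.92523, so H' = 1.925.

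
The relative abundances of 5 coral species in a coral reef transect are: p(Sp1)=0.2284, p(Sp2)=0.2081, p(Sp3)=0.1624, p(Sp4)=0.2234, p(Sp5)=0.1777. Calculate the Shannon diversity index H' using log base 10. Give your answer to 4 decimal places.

0.6953

Each pᵢ log₁₀ pᵢ term (working shown to 6 dp, full precision carried): 0.2284×(-0.641304)=-0.146474, 0.2081×(-0.681728)=-0.141868, 0.1624×(-0.789414)=-0.128201, 0.2234×(-0.650917)=-0.145415, 0.1777×(-0.750313)=-0.133331.
Sum = -0.695288, so H' = 0.6953.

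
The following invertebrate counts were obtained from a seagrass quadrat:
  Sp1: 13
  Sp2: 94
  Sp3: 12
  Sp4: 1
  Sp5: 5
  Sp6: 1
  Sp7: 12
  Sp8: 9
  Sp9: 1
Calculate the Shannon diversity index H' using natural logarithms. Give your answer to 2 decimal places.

Total N = 13+94+12+1+5+1+12+9+1 = 148, so the proportions are 0.0878, 0.6351, 0.0811, 0.0068, 0.0338, 0.0068, 0.0811, 0.0608, 0.0068 (working shown to 4 dp, full precision carried).
Each pᵢ ln pᵢ term: 0.0878×(-2.4323)=-0.2136, 0.6351×(-0.4539)=-0.2883, 0.0811×(-2.5123)=-0.2037, 0.0068×(-4.9972)=-0.0338, 0.0338×(-3.3878)=-0.1145, 0.0068×(-4.9972)=-0.0338, 0.0811×(-2.5123)=-0.2037, 0.0608×(-2.8000)=-0.1703, 0.0068×(-4.9972)=-0.0338.
Sum = -1.2954, so H' = 1.30.

1.30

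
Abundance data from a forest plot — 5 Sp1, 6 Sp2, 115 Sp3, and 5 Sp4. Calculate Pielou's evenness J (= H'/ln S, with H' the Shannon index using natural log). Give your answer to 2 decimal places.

Total N = 5+6+115+5 = 131, so the proportions are 0.0382, 0.0458, 0.8779, 0.0382 (working shown to 4 dp, full precision carried).
H' = −Σ pᵢ ln pᵢ = −((-0.1246) + (-0.1412) + (-0.1144) + (-0.1246)) = 0.5049.
With S = 4 species, ln S = 1.3863, so J = 0.5049/1.3863 = 0.3642, i.e. 0.36 to 2 decimal places.

0.36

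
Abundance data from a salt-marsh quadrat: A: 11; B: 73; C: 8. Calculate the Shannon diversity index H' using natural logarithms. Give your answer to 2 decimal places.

Total N = 11+73+8 = 92, so the proportions are 0.1196, 0.7935, 0.087 (working shown to 4 dp, full precision carried).
Each pᵢ ln pᵢ term: 0.1196×(-2.1239)=-0.2539, 0.7935×(-0.2313)=-0.1836, 0.087×(-2.4423)=-0.2124.
Sum = -0.6499, so H' = 0.65.

0.65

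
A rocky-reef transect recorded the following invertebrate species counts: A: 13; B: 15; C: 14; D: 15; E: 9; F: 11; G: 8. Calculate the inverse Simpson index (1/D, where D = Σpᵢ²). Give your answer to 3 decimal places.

6.684

Total N = 13+15+14+15+9+11+8 = 85, so the proportions are 0.1529412, 0.1764706, 0.1647059, 0.1764706, 0.1058824, 0.1294118, 0.0941176 (working shown to 7 dp, full precision carried).
D = 0.1529412² + 0.1764706² + 0.1647059² + 0.1764706² + 0.1058824² + 0.1294118² + 0.0941176² = 0.0233910 + 0.0311419 + 0.0271280 + 0.0311419 + 0.0112111 + 0.0167474 + 0.0088581 = 0.1496194.
So 1/D = 6.68363, i.e. 6.684 to 3 decimal places.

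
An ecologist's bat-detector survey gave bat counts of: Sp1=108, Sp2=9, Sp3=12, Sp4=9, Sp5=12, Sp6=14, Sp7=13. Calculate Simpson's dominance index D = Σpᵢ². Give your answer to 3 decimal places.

Total N = 108+9+12+9+12+14+13 = 177, so the proportions are 0.61017, 0.05085, 0.0678, 0.05085, 0.0678, 0.0791, 0.07345 (working shown to 5 dp, full precision carried).
D = 0.61017² + 0.05085² + 0.0678² + 0.05085² + 0.0678² + 0.0791² + 0.07345² = 0.37231 + 0.00259 + 0.00460 + 0.00259 + 0.00460 + 0.00626 + 0.00539 = 0.39832.
To 3 decimal places, D = 0.398.

0.398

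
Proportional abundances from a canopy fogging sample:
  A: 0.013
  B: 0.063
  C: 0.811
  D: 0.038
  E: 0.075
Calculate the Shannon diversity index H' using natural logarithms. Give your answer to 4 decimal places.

0.7191

Each pᵢ ln pᵢ term (working shown to 6 dp, full precision carried): 0.013×(-4.342806)=-0.056456, 0.063×(-2.764621)=-0.174171, 0.811×(-0.209487)=-0.169894, 0.038×(-3.270169)=-0.124266, 0.075×(-2.590267)=-0.194270.
Sum = -0.719058, so H' = 0.7191.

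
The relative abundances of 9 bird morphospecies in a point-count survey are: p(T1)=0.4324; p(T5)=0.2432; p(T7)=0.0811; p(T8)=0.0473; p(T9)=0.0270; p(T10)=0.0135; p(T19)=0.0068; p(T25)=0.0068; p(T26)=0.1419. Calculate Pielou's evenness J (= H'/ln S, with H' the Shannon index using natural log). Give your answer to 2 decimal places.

0.71

H' = −Σ pᵢ ln pᵢ = −((-0.3625) + (-0.3439) + (-0.2037) + (-0.1443) + (-0.0975) + (-0.0581) + (-0.0339) + (-0.0339) + (-0.2771)) = 1.5550 (working shown to 4 dp, full precision carried).
With S = 9 species, ln S = 2.1972, so J = 1.5550/2.1972 = 0.7077, i.e. 0.71 to 2 decimal places.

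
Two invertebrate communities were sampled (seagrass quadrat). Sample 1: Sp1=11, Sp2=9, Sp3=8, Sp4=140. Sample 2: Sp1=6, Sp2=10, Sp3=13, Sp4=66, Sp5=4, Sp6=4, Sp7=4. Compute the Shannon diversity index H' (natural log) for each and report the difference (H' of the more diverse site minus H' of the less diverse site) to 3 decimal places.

Sample 1: N=168, proportions 0.065476, 0.053571, 0.047619, 0.833333, giving H' = 0.632194 (working shown to 6 dp, full precision carried).
Sample 2: N=107, proportions 0.056075, 0.093458, 0.121495, 0.616822, 0.037383, 0.037383, 0.037383, giving H' = 1.305787.
Difference = |0.632194 − 1.305787| = 0.673593, i.e. 0.674 to 3 decimal places.

0.674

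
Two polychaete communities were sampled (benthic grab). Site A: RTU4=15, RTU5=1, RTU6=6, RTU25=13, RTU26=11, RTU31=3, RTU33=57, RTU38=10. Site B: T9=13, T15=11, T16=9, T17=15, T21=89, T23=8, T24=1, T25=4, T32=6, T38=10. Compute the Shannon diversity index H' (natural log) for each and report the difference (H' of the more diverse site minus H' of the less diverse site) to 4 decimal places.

Site A: N=116, proportions 0.12931, 0.008621, 0.051724, 0.112069, 0.094828, 0.025862, 0.491379, 0.086207, giving H' = 1.582313 (working shown to 6 dp, full precision carried).
Site B: N=166, proportions 0.078313, 0.066265, 0.054217, 0.090361, 0.536145, 0.048193, 0.006024, 0.024096, 0.036145, 0.060241, giving H' = 1.644742.
Difference = |1.582313 − 1.644742| = 0.062429, i.e. 0.0624 to 4 decimal places.

0.0624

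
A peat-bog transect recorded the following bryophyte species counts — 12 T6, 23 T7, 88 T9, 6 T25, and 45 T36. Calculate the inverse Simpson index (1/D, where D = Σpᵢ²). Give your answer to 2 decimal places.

2.89

Total N = 12+23+88+6+45 = 174, so the proportions are 0.06897, 0.13218, 0.50575, 0.03448, 0.25862 (working shown to 5 dp, full precision carried).
D = 0.06897² + 0.13218² + 0.50575² + 0.03448² + 0.25862² = 0.00476 + 0.01747 + 0.25578 + 0.00119 + 0.06688 = 0.34608.
So 1/D = 2.8895, i.e. 2.89 to 2 decimal places.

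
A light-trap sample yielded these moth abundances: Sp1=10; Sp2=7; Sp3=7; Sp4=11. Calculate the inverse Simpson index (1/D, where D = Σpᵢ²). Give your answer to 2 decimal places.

Total N = 10+7+7+11 = 35, so the proportions are 0.285714, 0.2, 0.2, 0.314286 (working shown to 6 dp, full precision carried).
D = 0.285714² + 0.2² + 0.2² + 0.314286² = 0.081633 + 0.040000 + 0.040000 + 0.098776 = 0.260408.
So 1/D = 3.8401, i.e. 3.84 to 2 decimal places.

3.84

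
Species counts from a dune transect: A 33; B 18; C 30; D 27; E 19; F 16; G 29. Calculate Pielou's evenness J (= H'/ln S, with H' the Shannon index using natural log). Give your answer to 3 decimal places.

Total N = 33+18+30+27+19+16+29 = 172, so the proportions are 0.19186, 0.10465, 0.17442, 0.15698, 0.11047, 0.09302, 0.1686 (working shown to 5 dp, full precision carried).
H' = −Σ pᵢ ln pᵢ = −((-0.31676) + (-0.23621) + (-0.30459) + (-0.29067) + (-0.24336) + (-0.22092) + (-0.30015)) = 1.91266.
With S = 7 species, ln S = 1.94591, so J = 1.91266/1.94591 = 0.98291, i.e. 0.983 to 3 decimal places.

0.983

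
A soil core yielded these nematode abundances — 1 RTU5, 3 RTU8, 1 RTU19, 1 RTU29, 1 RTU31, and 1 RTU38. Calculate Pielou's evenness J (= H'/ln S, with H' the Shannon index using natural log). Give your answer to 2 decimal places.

0.93

Total N = 1+3+1+1+1+1 = 8, so the proportions are 0.125, 0.375, 0.125, 0.125, 0.125, 0.125 (working shown to 4 dp, full precision carried).
H' = −Σ pᵢ ln pᵢ = −((-0.2599) + (-0.3678) + (-0.2599) + (-0.2599) + (-0.2599) + (-0.2599)) = 1.6675.
With S = 6 species, ln S = 1.7918, so J = 1.6675/1.7918 = 0.9306, i.e. 0.93 to 2 decimal places.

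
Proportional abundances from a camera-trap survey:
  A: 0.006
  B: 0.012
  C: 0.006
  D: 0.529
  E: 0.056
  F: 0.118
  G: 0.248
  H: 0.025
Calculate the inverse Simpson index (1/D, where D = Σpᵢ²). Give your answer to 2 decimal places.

D = 0.006² + 0.012² + 0.006² + 0.529² + 0.056² + 0.118² + 0.248² + 0.025² = 0.00004 + 0.00014 + 0.00004 + 0.27984 + 0.00314 + 0.01392 + 0.06150 + 0.00063 = 0.35925 (working shown to 5 dp, full precision carried).
So 1/D = 2.7836, i.e. 2.78 to 2 decimal places.

2.78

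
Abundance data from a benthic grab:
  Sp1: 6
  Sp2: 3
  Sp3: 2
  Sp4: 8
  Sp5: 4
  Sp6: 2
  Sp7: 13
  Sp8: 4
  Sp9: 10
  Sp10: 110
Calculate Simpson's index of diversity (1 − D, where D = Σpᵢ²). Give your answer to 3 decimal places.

Total N = 6+3+2+8+4+2+13+4+10+110 = 162, so the proportions are 0.03704, 0.01852, 0.01235, 0.04938, 0.02469, 0.01235, 0.08025, 0.02469, 0.06173, 0.67901 (working shown to 5 dp, full precision carried).
D = 0.03704² + 0.01852² + 0.01235² + 0.04938² + 0.02469² + 0.01235² + 0.08025² + 0.02469² + 0.06173² + 0.67901² = 0.00137 + 0.00034 + 0.00015 + 0.00244 + 0.00061 + 0.00015 + 0.00644 + 0.00061 + 0.00381 + 0.46106 = 0.47699.
So 1 − D = 0.52301, i.e. 0.523 to 3 decimal places.

0.523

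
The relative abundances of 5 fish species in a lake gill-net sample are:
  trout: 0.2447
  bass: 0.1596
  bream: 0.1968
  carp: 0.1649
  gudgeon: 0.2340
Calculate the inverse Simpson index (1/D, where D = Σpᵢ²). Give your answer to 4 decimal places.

4.8537

D = 0.2447² + 0.1596² + 0.1968² + 0.1649² + 0.234² = 0.05987809 + 0.02547216 + 0.03873024 + 0.02719201 + 0.05475600 = 0.20602850 (working shown to 8 dp, full precision carried).
So 1/D = 4.853697, i.e. 4.8537 to 4 decimal places.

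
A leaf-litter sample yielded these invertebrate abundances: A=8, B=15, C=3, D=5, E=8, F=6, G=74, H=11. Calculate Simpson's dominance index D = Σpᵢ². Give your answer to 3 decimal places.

Total N = 8+15+3+5+8+6+74+11 = 130, so the proportions are 0.06154, 0.11538, 0.02308, 0.03846, 0.06154, 0.04615, 0.56923, 0.08462 (working shown to 5 dp, full precision carried).
D = 0.06154² + 0.11538² + 0.02308² + 0.03846² + 0.06154² + 0.04615² + 0.56923² + 0.08462² = 0.00379 + 0.01331 + 0.00053 + 0.00148 + 0.00379 + 0.00213 + 0.32402 + 0.00716 = 0.35621.
To 3 decimal places, D = 0.356.

0.356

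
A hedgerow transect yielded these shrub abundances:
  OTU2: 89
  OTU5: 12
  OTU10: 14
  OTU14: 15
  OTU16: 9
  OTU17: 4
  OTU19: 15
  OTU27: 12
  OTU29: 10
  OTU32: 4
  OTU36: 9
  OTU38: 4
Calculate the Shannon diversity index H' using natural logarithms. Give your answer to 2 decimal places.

Total N = 89+12+14+15+9+4+15+12+10+4+9+4 = 197, so the proportions are 0.4518, 0.0609, 0.0711, 0.0761, 0.0457, 0.0203, 0.0761, 0.0609, 0.0508, 0.0203, 0.0457, 0.0203 (working shown to 4 dp, full precision carried).
Each pᵢ ln pᵢ term: 0.4518×(-0.7946)=-0.3590, 0.0609×(-2.7983)=-0.1705, 0.0711×(-2.6441)=-0.1879, 0.0761×(-2.5752)=-0.1961, 0.0457×(-3.0860)=-0.1410, 0.0203×(-3.8969)=-0.0791, 0.0761×(-2.5752)=-0.1961, 0.0609×(-2.7983)=-0.1705, 0.0508×(-2.9806)=-0.1513, 0.0203×(-3.8969)=-0.0791, 0.0457×(-3.0860)=-0.1410, 0.0203×(-3.8969)=-0.0791.
Sum = -1.9506, so H' = 1.95.

1.95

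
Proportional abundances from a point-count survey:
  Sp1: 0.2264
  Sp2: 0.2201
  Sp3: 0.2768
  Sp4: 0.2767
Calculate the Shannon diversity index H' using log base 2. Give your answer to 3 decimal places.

1.992

Each pᵢ log₂ pᵢ term (working shown to 5 dp, full precision carried): 0.2264×(-2.14305)=-0.48519, 0.2201×(-2.18377)=-0.48065, 0.2768×(-1.85308)=-0.51293, 0.2767×(-1.85361)=-0.51289.
Sum = -1.99166, so H' = 1.992.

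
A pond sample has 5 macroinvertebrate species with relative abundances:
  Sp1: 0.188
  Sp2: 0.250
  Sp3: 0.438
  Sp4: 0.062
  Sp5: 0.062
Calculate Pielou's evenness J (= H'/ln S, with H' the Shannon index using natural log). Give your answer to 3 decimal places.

H' = −Σ pᵢ ln pᵢ = −((-0.31421) + (-0.34657) + (-0.36158) + (-0.17240) + (-0.17240)) = 1.36716 (working shown to 5 dp, full precision carried).
With S = 5 species, ln S = 1.60944, so J = 1.36716/1.60944 = 0.84947, i.e. 0.849 to 3 decimal places.

0.849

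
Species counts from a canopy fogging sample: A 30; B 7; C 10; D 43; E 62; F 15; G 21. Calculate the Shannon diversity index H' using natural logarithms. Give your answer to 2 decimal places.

Total N = 30+7+10+43+62+15+21 = 188, so the proportions are 0.1596, 0.0372, 0.0532, 0.2287, 0.3298, 0.0798, 0.1117 (working shown to 4 dp, full precision carried).
Each pᵢ ln pᵢ term: 0.1596×(-1.8352)=-0.2929, 0.0372×(-3.2905)=-0.1225, 0.0532×(-2.9339)=-0.1561, 0.2287×(-1.4752)=-0.3374, 0.3298×(-1.1093)=-0.3658, 0.0798×(-2.5284)=-0.2017, 0.1117×(-2.1919)=-0.2448.
Sum = -1.7213, so H' = 1.72.

1.72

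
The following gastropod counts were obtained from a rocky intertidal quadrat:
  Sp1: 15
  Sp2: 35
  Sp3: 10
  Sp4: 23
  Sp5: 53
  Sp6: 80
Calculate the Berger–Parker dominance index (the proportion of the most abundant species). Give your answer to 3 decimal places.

0.370

Total N = 15+35+10+23+53+80 = 216, so the proportions are 0.06944, 0.16204, 0.0463, 0.10648, 0.24537, 0.37037 (working shown to 5 dp, full precision carried).
The largest proportion is 0.37037, i.e. d = 0.370 to 3 decimal places.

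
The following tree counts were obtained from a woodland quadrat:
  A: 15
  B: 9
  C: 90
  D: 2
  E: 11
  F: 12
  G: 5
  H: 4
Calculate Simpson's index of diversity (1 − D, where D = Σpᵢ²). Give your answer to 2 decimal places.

Total N = 15+9+90+2+11+12+5+4 = 148, so the proportions are 0.1014, 0.0608, 0.6081, 0.0135, 0.0743, 0.0811, 0.0338, 0.027 (working shown to 4 dp, full precision carried).
D = 0.1014² + 0.0608² + 0.6081² + 0.0135² + 0.0743² + 0.0811² + 0.0338² + 0.027² = 0.0103 + 0.0037 + 0.3698 + 0.0002 + 0.0055 + 0.0066 + 0.0011 + 0.0007 = 0.3979.
So 1 − D = 0.6021, i.e. 0.60 to 2 decimal places.

0.60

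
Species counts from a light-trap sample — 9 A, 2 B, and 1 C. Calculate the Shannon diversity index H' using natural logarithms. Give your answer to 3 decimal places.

Total N = 9+2+1 = 12, so the proportions are 0.75, 0.16667, 0.08333 (working shown to 5 dp, full precision carried).
Each pᵢ ln pᵢ term: 0.75×(-0.28768)=-0.21576, 0.16667×(-1.79176)=-0.29863, 0.08333×(-2.48491)=-0.20708.
Sum = -0.72146, so H' = 0.721.

0.721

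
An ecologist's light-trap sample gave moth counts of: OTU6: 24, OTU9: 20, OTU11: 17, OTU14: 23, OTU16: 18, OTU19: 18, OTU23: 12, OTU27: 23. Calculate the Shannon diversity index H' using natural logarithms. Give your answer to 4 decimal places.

Total N = 24+20+17+23+18+18+12+23 = 155, so the proportions are 0.154839, 0.129032, 0.109677, 0.148387, 0.116129, 0.116129, 0.077419, 0.148387 (working shown to 6 dp, full precision carried).
Each pᵢ ln pᵢ term: 0.154839×(-1.865371)=-0.288832, 0.129032×(-2.047693)=-0.264218, 0.109677×(-2.210212)=-0.242410, 0.148387×(-1.907931)=-0.283112, 0.116129×(-2.153053)=-0.250032, 0.116129×(-2.153053)=-0.250032, 0.077419×(-2.558518)=-0.198079, 0.148387×(-1.907931)=-0.283112.
Sum = -2.059828, so H' = 2.0598.

2.0598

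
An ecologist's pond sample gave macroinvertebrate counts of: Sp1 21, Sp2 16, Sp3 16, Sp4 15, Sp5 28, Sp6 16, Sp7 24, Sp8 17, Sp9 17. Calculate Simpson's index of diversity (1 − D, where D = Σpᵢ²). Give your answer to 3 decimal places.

0.883

Total N = 21+16+16+15+28+16+24+17+17 = 170, so the proportions are 0.12353, 0.09412, 0.09412, 0.08824, 0.16471, 0.09412, 0.14118, 0.1, 0.1 (working shown to 5 dp, full precision carried).
D = 0.12353² + 0.09412² + 0.09412² + 0.08824² + 0.16471² + 0.09412² + 0.14118² + 0.1² + 0.1² = 0.01526 + 0.00886 + 0.00886 + 0.00779 + 0.02713 + 0.00886 + 0.01993 + 0.01000 + 0.01000 = 0.11668.
So 1 − D = 0.88332, i.e. 0.883 to 3 decimal places.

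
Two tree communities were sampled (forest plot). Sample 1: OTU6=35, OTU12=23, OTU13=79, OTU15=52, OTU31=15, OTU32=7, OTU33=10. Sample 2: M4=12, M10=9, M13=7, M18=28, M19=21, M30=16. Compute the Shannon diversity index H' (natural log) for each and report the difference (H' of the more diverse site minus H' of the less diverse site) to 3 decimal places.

0.018

Sample 1: N=221, proportions 0.158371, 0.104072, 0.357466, 0.235294, 0.067873, 0.031674, 0.045249, giving H' = 1.667518 (working shown to 6 dp, full precision carried).
Sample 2: N=93, proportions 0.129032, 0.096774, 0.075269, 0.301075, 0.225806, 0.172043, giving H' = 1.685144.
Difference = |1.667518 − 1.685144| = 0.017626, i.e. 0.018 to 3 decimal places.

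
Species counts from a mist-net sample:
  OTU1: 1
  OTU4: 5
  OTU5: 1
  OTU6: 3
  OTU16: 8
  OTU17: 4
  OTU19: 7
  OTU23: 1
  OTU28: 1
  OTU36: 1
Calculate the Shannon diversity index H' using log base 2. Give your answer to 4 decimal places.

Total N = 1+5+1+3+8+4+7+1+1+1 = 32, so the proportions are 0.03125, 0.15625, 0.03125, 0.09375, 0.25, 0.125, 0.21875, 0.03125, 0.03125, 0.03125 (working shown to 6 dp, full precision carried).
Each pᵢ log₂ pᵢ term: 0.03125×(-5.000000)=-0.156250, 0.15625×(-2.678072)=-0.418449, 0.03125×(-5.000000)=-0.156250, 0.09375×(-3.415037)=-0.320160, 0.25×(-2.000000)=-0.500000, 0.125×(-3.000000)=-0.375000, 0.21875×(-2.192645)=-0.479641, 0.03125×(-5.000000)=-0.156250, 0.03125×(-5.000000)=-0.156250, 0.03125×(-5.000000)=-0.156250.
Sum = -2.874500, so H' = 2.8745.

2.8745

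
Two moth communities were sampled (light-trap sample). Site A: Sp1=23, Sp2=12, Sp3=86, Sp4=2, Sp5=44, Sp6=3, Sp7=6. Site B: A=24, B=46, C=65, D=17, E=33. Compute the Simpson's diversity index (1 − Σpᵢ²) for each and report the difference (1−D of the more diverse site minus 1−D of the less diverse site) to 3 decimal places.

Site A: N=176, proportions 0.130682, 0.068182, 0.488636, 0.011364, 0.25, 0.017045, 0.034091, giving 1−D = 0.675426 (working shown to 6 dp, full precision carried).
Site B: N=185, proportions 0.12973, 0.248649, 0.351351, 0.091892, 0.178378, giving 1−D = 0.757633.
Difference = |0.675426 − 0.757633| = 0.082207, i.e. 0.082 to 3 decimal places.

0.082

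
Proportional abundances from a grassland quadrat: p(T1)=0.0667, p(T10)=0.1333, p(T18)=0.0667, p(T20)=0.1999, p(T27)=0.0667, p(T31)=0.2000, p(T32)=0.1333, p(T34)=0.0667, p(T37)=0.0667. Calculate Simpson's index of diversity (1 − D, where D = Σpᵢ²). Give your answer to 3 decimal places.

0.862

D = 0.0667² + 0.1333² + 0.0667² + 0.1999² + 0.0667² + 0.2² + 0.1333² + 0.0667² + 0.0667² = 0.00445 + 0.01777 + 0.00445 + 0.03996 + 0.00445 + 0.04000 + 0.01777 + 0.00445 + 0.00445 = 0.13774 (working shown to 5 dp, full precision carried).
So 1 − D = 0.86226, i.e. 0.862 to 3 decimal places.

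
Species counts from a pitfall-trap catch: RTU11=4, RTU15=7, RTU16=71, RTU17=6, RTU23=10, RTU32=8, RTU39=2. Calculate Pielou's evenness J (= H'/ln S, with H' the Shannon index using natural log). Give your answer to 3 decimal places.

0.628

Total N = 4+7+71+6+10+8+2 = 108, so the proportions are 0.03704, 0.06481, 0.65741, 0.05556, 0.09259, 0.07407, 0.01852 (working shown to 5 dp, full precision carried).
H' = −Σ pᵢ ln pᵢ = −((-0.12207) + (-0.17735) + (-0.27575) + (-0.16058) + (-0.22033) + (-0.19279) + (-0.07387)) = 1.22273.
With S = 7 species, ln S = 1.94591, so J = 1.22273/1.94591 = 0.62836, i.e. 0.628 to 3 decimal places.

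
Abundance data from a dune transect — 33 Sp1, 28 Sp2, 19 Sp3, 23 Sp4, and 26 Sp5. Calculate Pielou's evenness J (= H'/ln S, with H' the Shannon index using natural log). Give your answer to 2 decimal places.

0.99

Total N = 33+28+19+23+26 = 129, so the proportions are 0.2558, 0.2171, 0.1473, 0.1783, 0.2016 (working shown to 4 dp, full precision carried).
H' = −Σ pᵢ ln pᵢ = −((-0.3488) + (-0.3316) + (-0.2821) + (-0.3074) + (-0.3228)) = 1.5927.
With S = 5 species, ln S = 1.6094, so J = 1.5927/1.6094 = 0.9896, i.e. 0.99 to 2 decimal places.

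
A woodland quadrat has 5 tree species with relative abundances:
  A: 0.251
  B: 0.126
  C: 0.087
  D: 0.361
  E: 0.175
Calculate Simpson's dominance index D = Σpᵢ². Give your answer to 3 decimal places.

D = 0.251² + 0.126² + 0.087² + 0.361² + 0.175² = 0.06300 + 0.01588 + 0.00757 + 0.13032 + 0.03062 = 0.24739 (working shown to 5 dp, full precision carried).
To 3 decimal places, D = 0.247.

0.247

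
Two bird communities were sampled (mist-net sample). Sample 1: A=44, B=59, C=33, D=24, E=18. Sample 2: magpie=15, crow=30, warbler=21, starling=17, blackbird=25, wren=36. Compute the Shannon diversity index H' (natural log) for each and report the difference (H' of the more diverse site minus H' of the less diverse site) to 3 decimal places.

Sample 1: N=178, proportions 0.24719, 0.33146, 0.18539, 0.13483, 0.10112, giving H' = 1.52581 (working shown to 5 dp, full precision carried).
Sample 2: N=144, proportions 0.10417, 0.20833, 0.14583, 0.11806, 0.17361, 0.25, giving H' = 1.74596.
Difference = |1.52581 − 1.74596| = 0.22015, i.e. 0.220 to 3 decimal places.

0.220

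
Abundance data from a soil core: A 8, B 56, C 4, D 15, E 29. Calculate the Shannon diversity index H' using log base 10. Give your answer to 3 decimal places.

0.553

Total N = 8+56+4+15+29 = 112, so the proportions are 0.07143, 0.5, 0.03571, 0.13393, 0.25893 (working shown to 5 dp, full precision carried).
Each pᵢ log₁₀ pᵢ term: 0.07143×(-1.14613)=-0.08187, 0.5×(-0.30103)=-0.15051, 0.03571×(-1.44716)=-0.05168, 0.13393×(-0.87313)=-0.11694, 0.25893×(-0.58682)=-0.15194.
Sum = -0.55295, so H' = 0.553.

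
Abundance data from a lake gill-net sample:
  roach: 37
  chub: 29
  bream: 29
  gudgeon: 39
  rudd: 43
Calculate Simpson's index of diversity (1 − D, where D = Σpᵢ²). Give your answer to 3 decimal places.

Total N = 37+29+29+39+43 = 177, so the proportions are 0.20904, 0.16384, 0.16384, 0.22034, 0.24294 (working shown to 5 dp, full precision carried).
D = 0.20904² + 0.16384² + 0.16384² + 0.22034² + 0.24294² = 0.04370 + 0.02684 + 0.02684 + 0.04855 + 0.05902 = 0.20495.
So 1 − D = 0.79505, i.e. 0.795 to 3 decimal places.

0.795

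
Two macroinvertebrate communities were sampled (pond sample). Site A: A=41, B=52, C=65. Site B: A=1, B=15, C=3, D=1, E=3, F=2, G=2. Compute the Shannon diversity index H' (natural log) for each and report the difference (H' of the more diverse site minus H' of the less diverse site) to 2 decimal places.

0.36

Site A: N=158, proportions 0.2595, 0.3291, 0.4114, giving H' = 1.0812 (working shown to 4 dp, full precision carried).
Site B: N=27, proportions 0.037, 0.5556, 0.1111, 0.037, 0.1111, 0.0741, 0.0741, giving H' = 1.4445.
Difference = |1.0812 − 1.4445| = 0.3633, i.e. 0.36 to 2 decimal places.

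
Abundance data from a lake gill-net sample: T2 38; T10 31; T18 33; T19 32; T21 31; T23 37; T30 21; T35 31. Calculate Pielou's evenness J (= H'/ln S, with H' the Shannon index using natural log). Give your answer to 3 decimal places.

0.994

Total N = 38+31+33+32+31+37+21+31 = 254, so the proportions are 0.14961, 0.12205, 0.12992, 0.12598, 0.12205, 0.14567, 0.08268, 0.12205 (working shown to 5 dp, full precision carried).
H' = −Σ pᵢ ln pᵢ = −((-0.28421) + (-0.25671) + (-0.26515) + (-0.26099) + (-0.25671) + (-0.28062) + (-0.20610) + (-0.25671)) = 2.06719.
With S = 8 species, ln S = 2.07944, so J = 2.06719/2.07944 = 0.99411, i.e. 0.994 to 3 decimal places.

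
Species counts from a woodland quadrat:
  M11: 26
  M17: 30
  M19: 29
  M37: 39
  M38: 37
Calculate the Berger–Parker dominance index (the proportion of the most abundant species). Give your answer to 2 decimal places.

0.24

Total N = 26+30+29+39+37 = 161, so the proportions are 0.1615, 0.1863, 0.1801, 0.2422, 0.2298 (working shown to 4 dp, full precision carried).
The largest proportion is 0.2422, i.e. d = 0.24 to 2 decimal places.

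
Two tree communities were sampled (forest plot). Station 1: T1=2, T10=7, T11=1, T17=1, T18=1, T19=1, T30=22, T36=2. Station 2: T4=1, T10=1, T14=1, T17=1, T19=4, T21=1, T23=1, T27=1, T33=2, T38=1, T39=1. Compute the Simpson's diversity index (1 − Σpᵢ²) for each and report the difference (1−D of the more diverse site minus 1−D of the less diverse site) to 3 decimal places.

0.269

Station 1: N=37, proportions 0.05405, 0.18919, 0.02703, 0.02703, 0.02703, 0.02703, 0.59459, 0.05405, giving 1−D = 0.60190 (working shown to 5 dp, full precision carried).
Station 2: N=15, proportions 0.06667, 0.06667, 0.06667, 0.06667, 0.26667, 0.06667, 0.06667, 0.06667, 0.13333, 0.06667, 0.06667, giving 1−D = 0.87111.
Difference = |0.60190 − 0.87111| = 0.26921, i.e. 0.269 to 3 decimal places.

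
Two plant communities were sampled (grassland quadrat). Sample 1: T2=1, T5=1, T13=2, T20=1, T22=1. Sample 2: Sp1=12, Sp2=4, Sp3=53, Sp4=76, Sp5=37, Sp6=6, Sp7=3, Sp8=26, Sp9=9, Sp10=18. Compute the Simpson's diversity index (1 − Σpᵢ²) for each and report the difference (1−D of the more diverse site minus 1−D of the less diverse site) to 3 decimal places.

0.033

Sample 1: N=6, proportions 0.16667, 0.16667, 0.33333, 0.16667, 0.16667, giving 1−D = 0.77778 (working shown to 5 dp, full precision carried).
Sample 2: N=244, proportions 0.04918, 0.01639, 0.21721, 0.31148, 0.15164, 0.02459, 0.0123, 0.10656, 0.03689, 0.07377, giving 1−D = 0.81121.
Difference = |0.77778 − 0.81121| = 0.03343, i.e. 0.033 to 3 decimal places.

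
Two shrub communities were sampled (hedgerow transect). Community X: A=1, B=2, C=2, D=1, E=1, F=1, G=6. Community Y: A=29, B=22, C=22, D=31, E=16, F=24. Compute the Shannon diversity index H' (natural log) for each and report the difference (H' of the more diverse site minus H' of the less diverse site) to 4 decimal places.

Community X: N=14, proportions 0.071429, 0.142857, 0.142857, 0.071429, 0.071429, 0.071429, 0.428571, giving H' = 1.673118 (working shown to 6 dp, full precision carried).
Community Y: N=144, proportions 0.201389, 0.152778, 0.152778, 0.215278, 0.111111, 0.166667, giving H' = 1.770190.
Difference = |1.673118 − 1.770190| = 0.097072, i.e. 0.0971 to 4 decimal places.

0.0971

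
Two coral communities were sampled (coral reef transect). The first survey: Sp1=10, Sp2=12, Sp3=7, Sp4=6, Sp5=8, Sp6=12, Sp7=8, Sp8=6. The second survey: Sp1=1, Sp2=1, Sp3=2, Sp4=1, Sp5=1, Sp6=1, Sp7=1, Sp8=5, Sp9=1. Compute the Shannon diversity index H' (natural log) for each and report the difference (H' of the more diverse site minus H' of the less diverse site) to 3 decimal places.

0.080

The first survey: N=69, proportions 0.144928, 0.173913, 0.101449, 0.086957, 0.115942, 0.173913, 0.115942, 0.086957, giving H' = 2.044872 (working shown to 6 dp, full precision carried).
The second survey: N=14, proportions 0.071429, 0.071429, 0.142857, 0.071429, 0.071429, 0.071429, 0.071429, 0.357143, 0.071429, giving H' = 1.965237.
Difference = |2.044872 − 1.965237| = 0.079635, i.e. 0.080 to 3 decimal places.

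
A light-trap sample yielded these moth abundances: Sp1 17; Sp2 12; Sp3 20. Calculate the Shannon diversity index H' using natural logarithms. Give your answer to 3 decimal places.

1.078

Total N = 17+12+20 = 49, so the proportions are 0.34694, 0.2449, 0.40816 (working shown to 5 dp, full precision carried).
Each pᵢ ln pᵢ term: 0.34694×(-1.05861)=-0.36727, 0.2449×(-1.40691)=-0.34455, 0.40816×(-0.89609)=-0.36575.
Sum = -1.07757, so H' = 1.078.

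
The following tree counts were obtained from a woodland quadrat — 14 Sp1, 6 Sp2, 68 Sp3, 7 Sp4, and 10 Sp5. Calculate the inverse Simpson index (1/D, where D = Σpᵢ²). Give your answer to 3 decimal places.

2.203

Total N = 14+6+68+7+10 = 105, so the proportions are 0.133333, 0.057143, 0.647619, 0.066667, 0.095238 (working shown to 6 dp, full precision carried).
D = 0.133333² + 0.057143² + 0.647619² + 0.066667² + 0.095238² = 0.017778 + 0.003265 + 0.419410 + 0.004444 + 0.009070 = 0.453968.
So 1/D = 2.20280, i.e. 2.203 to 3 decimal places.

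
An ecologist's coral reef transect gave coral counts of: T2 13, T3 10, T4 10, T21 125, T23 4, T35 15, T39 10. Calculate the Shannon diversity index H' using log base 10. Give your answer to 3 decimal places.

Total N = 13+10+10+125+4+15+10 = 187, so the proportions are 0.06952, 0.05348, 0.05348, 0.66845, 0.02139, 0.08021, 0.05348 (working shown to 5 dp, full precision carried).
Each pᵢ log₁₀ pᵢ term: 0.06952×(-1.15790)=-0.08050, 0.05348×(-1.27184)=-0.06801, 0.05348×(-1.27184)=-0.06801, 0.66845×(-0.17493)=-0.11693, 0.02139×(-1.66978)=-0.03572, 0.08021×(-1.09575)=-0.08789, 0.05348×(-1.27184)=-0.06801.
Sum = -0.52508, so H' = 0.525.

0.525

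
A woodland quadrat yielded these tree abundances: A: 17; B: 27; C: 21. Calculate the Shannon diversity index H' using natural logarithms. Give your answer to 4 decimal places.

1.0807

Total N = 17+27+21 = 65, so the proportions are 0.261538, 0.415385, 0.323077 (working shown to 6 dp, full precision carried).
Each pᵢ ln pᵢ term: 0.261538×(-1.341174)=-0.350769, 0.415385×(-0.878550)=-0.364936, 0.323077×(-1.129865)=-0.365033.
Sum = -1.080738, so H' = 1.0807.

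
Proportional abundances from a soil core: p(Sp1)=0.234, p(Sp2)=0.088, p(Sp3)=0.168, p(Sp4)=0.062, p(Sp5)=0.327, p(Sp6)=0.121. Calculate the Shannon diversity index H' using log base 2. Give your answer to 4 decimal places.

2.3760

Each pᵢ log₂ pᵢ term (working shown to 6 dp, full precision carried): 0.234×(-2.095420)=-0.490328, 0.088×(-3.506353)=-0.308559, 0.168×(-2.573467)=-0.432342, 0.062×(-4.011588)=-0.248718, 0.327×(-1.612637)=-0.527332, 0.121×(-3.046921)=-0.368677.
Sum = -2.375958, so H' = 2.3760.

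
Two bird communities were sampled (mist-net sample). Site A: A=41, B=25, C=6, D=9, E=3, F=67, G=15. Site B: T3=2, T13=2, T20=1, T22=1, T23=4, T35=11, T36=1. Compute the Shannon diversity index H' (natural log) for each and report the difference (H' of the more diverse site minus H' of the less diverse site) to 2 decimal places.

0.05

Site A: N=166, proportions 0.247, 0.1506, 0.0361, 0.0542, 0.0181, 0.4036, 0.0904, giving H' = 1.5645 (working shown to 4 dp, full precision carried).
Site B: N=22, proportions 0.0909, 0.0909, 0.0455, 0.0455, 0.1818, 0.5, 0.0455, giving H' = 1.5140.
Difference = |1.5645 − 1.5140| = 0.0505, i.e. 0.05 to 2 decimal places.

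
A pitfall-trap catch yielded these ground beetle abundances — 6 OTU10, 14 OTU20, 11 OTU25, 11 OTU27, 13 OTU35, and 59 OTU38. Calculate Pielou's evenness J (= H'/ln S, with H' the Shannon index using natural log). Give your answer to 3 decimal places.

Total N = 6+14+11+11+13+59 = 114, so the proportions are 0.05263, 0.12281, 0.09649, 0.09649, 0.11404, 0.51754 (working shown to 5 dp, full precision carried).
H' = −Σ pᵢ ln pᵢ = −((-0.15497) + (-0.25754) + (-0.22563) + (-0.22563) + (-0.24760) + (-0.34089)) = 1.45225.
With S = 6 species, ln S = 1.79176, so J = 1.45225/1.79176 = 0.81052, i.e. 0.811 to 3 decimal places.

0.811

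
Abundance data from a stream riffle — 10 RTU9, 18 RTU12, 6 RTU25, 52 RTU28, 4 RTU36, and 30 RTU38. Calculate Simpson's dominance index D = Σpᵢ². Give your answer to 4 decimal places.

0.2833

Total N = 10+18+6+52+4+30 = 120, so the proportions are 0.083333, 0.15, 0.05, 0.433333, 0.033333, 0.25 (working shown to 6 dp, full precision carried).
D = 0.083333² + 0.15² + 0.05² + 0.433333² + 0.033333² + 0.25² = 0.006944 + 0.022500 + 0.002500 + 0.187778 + 0.001111 + 0.062500 = 0.283333.
To 4 decimal places, D = 0.2833.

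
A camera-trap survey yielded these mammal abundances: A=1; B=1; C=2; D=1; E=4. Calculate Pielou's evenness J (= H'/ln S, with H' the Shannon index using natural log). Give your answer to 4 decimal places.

0.8867

Total N = 1+1+2+1+4 = 9, so the proportions are 0.111111, 0.111111, 0.222222, 0.111111, 0.444444 (working shown to 6 dp, full precision carried).
H' = −Σ pᵢ ln pᵢ = −((-0.244136) + (-0.244136) + (-0.334239) + (-0.244136) + (-0.360413)) = 1.427061.
With S = 5 species, ln S = 1.609438, so J = 1.427061/1.609438 = 0.886683, i.e. 0.8867 to 4 decimal places.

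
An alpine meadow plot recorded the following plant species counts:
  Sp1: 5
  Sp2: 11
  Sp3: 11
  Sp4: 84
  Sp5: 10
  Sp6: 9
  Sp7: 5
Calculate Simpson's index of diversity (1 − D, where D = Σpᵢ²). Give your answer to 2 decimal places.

0.59

Total N = 5+11+11+84+10+9+5 = 135, so the proportions are 0.037, 0.0815, 0.0815, 0.6222, 0.0741, 0.0667, 0.037 (working shown to 4 dp, full precision carried).
D = 0.037² + 0.0815² + 0.0815² + 0.6222² + 0.0741² + 0.0667² + 0.037² = 0.0014 + 0.0066 + 0.0066 + 0.3872 + 0.0055 + 0.0044 + 0.0014 = 0.4131.
So 1 − D = 0.5869, i.e. 0.59 to 2 decimal places.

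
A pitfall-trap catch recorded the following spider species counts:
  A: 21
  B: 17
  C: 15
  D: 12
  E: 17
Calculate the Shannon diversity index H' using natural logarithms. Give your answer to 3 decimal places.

Total N = 21+17+15+12+17 = 82, so the proportions are 0.2561, 0.20732, 0.18293, 0.14634, 0.20732 (working shown to 5 dp, full precision carried).
Each pᵢ ln pᵢ term: 0.2561×(-1.36220)=-0.34886, 0.20732×(-1.57351)=-0.32621, 0.18293×(-1.69867)=-0.31073, 0.14634×(-1.92181)=-0.28124, 0.20732×(-1.57351)=-0.32621.
Sum = -1.59326, so H' = 1.593.

1.593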